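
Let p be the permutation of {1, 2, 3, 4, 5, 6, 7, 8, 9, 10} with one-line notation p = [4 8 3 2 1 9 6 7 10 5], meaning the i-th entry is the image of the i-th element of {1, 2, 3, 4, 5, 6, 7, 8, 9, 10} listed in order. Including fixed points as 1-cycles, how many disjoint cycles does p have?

2

The cycle decomposition is (1 4 2 8 7 6 9 10 5)(3), which has 2 cycles (counting 1-cycles).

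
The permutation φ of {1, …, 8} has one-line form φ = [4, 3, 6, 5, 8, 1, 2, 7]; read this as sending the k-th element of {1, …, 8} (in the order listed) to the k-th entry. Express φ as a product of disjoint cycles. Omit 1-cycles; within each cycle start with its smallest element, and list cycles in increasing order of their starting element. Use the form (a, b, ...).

Start at 1 and follow images: 1 → 4 → 5 → 8 → 7 → 2 → 3 → 6 → 1, giving the cycle (1, 4, 5, 8, 7, 2, 3, 6).
Continuing from each remaining unvisited element yields (1, 4, 5, 8, 7, 2, 3, 6).

(1, 4, 5, 8, 7, 2, 3, 6)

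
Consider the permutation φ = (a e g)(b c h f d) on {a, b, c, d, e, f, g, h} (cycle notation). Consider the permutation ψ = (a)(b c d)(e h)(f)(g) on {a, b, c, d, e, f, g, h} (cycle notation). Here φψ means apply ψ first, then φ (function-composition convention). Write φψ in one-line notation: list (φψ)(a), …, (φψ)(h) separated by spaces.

For each element, apply ψ then φ: a → a → e; b → c → h; c → d → b; d → b → c; e → h → f; f → f → d; g → g → a; h → e → g.
Collecting the images, φψ = [e h b c f d a g].

e h b c f d a g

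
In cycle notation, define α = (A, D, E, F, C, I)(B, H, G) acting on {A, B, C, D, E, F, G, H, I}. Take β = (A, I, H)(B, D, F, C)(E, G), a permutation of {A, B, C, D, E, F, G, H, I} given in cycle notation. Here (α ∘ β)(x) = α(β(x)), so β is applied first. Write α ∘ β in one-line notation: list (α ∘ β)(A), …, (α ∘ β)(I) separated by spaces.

A E H C B I F D G

Chase each element through β then α: A → I → A; B → D → E; C → B → H; D → F → C; E → G → B; F → C → I; G → E → F; H → A → D; I → H → G.
So α ∘ β in one-line form is A E H C B I F D G.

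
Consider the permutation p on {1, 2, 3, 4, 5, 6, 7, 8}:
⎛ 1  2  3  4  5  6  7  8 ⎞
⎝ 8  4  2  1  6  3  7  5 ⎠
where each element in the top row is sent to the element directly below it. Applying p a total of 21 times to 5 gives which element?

5

Tracing 5 → 6 → … returns to 5 after 7 steps, so 5 lies in a 7-cycle (1 8 5 6 3 2 4).
Powers repeat with period 7 on this cycle, and 21 mod 7 = 0, so p^21(5) = p^0(5).
So p^21(5) = 5.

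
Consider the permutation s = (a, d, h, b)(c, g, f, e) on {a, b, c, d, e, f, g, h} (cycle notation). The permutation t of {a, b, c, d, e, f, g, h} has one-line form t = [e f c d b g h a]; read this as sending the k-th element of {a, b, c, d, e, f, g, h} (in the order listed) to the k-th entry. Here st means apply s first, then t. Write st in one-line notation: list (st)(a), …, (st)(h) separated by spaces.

(st)(x) = t(s(x)). Computing each image: t(s(a)) = t(d) = d, t(s(b)) = t(a) = e, t(s(c)) = t(g) = h, t(s(d)) = t(h) = a, t(s(e)) = t(c) = c, t(s(f)) = t(e) = b, t(s(g)) = t(f) = g, t(s(h)) = t(b) = f.
Hence st = [d e h a c b g f].

d e h a c b g f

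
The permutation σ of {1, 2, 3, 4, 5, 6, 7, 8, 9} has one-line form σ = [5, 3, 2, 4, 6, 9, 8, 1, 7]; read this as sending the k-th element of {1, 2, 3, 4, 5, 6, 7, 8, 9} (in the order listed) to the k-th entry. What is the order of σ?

Decomposing into disjoint cycles gives cycle lengths 6, 2, 1.
The order of σ is the least common multiple of its cycle lengths: lcm(6, 2) = 6.

6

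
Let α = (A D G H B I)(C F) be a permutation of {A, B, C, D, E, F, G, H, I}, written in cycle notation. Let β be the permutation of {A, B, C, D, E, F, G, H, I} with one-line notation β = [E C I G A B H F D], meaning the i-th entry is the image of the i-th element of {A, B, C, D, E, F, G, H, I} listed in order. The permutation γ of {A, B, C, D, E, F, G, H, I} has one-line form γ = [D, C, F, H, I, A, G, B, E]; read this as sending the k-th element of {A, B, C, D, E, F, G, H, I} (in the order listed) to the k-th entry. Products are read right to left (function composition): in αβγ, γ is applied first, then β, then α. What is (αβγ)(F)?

(αβγ)(F) = α(β(γ(F))). γ(F) = A, then β(A) = E, then α(E) = E, so the result is E.

E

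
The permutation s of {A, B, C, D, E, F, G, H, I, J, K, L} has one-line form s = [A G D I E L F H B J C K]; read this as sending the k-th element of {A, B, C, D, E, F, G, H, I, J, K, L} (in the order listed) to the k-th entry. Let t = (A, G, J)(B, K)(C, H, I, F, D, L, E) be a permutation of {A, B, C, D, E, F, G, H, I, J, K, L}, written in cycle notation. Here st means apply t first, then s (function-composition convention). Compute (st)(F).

I

(st)(F) = s(t(F)). t(F) = D, then s(D) = I. So (st)(F) = I.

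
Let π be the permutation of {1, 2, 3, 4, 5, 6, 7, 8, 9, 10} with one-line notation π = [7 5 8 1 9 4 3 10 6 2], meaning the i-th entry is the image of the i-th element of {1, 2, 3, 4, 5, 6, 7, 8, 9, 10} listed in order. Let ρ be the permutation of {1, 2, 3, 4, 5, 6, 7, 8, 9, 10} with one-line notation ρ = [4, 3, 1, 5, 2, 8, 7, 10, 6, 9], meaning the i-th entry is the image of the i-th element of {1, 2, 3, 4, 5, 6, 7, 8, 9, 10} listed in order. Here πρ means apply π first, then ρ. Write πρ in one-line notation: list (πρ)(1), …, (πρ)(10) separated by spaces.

7 2 10 4 6 5 1 9 8 3

Chase each element through π then ρ: 1 → 7 → 7; 2 → 5 → 2; 3 → 8 → 10; 4 → 1 → 4; 5 → 9 → 6; 6 → 4 → 5; 7 → 3 → 1; 8 → 10 → 9; 9 → 6 → 8; 10 → 2 → 3.
Collecting the images, πρ = [7 2 10 4 6 5 1 9 8 3].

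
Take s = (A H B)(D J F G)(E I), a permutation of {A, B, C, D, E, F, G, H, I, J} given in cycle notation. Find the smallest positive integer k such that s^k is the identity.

The disjoint cycles have lengths 4, 3, 2, 1.
The order is lcm(4, 3, 2) = 12.

12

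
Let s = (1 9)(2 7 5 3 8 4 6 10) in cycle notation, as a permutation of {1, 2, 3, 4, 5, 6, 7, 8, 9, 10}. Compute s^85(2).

2 lies in the 8-cycle (2 7 5 3 8 4 6 10).
Powers repeat with period 8 on this cycle, and 85 mod 8 = 5, so s^85(2) = s^5(2).
Stepping 5 places around the cycle: 2 → 7 → 5 → 3 → 8 → 4.

4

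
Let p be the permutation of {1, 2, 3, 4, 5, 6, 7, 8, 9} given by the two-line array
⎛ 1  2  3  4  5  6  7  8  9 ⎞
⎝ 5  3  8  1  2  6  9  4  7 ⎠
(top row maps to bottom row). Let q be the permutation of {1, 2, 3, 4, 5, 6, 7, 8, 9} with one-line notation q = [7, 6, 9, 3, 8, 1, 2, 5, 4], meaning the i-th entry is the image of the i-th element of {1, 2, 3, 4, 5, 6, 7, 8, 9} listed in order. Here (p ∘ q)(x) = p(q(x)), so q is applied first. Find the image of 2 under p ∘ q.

q(2) = 6, then p(6) = 6; composing gives (p ∘ q)(2) = 6.

6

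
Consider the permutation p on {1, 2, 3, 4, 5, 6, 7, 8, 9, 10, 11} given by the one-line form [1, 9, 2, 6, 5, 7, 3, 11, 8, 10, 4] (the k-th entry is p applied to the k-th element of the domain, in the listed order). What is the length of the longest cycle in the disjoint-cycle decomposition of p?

8

Decomposing into disjoint cycles gives (2, 9, 8, 11, 4, 6, 7, 3); the longest has length 8.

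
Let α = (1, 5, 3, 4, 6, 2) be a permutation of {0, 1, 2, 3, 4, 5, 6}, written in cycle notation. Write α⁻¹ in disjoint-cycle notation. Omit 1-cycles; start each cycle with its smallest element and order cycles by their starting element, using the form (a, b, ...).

(1, 2, 6, 4, 3, 5)

If α sends a → b within a cycle, α⁻¹ sends b → a; equivalently, reverse each cycle.
Reversing each cycle of α and rotating so the smallest element leads gives (1, 2, 6, 4, 3, 5).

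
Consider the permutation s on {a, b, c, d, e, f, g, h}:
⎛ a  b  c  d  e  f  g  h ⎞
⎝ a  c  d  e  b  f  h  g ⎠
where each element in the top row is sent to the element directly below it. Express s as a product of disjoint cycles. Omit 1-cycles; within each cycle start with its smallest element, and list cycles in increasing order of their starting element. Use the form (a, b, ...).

(b, c, d, e)(g, h)

Start at b and follow images: b → c → d → e → b, giving the cycle (b, c, d, e).
Repeating from the next unused element and collecting all non-trivial cycles gives (b, c, d, e)(g, h).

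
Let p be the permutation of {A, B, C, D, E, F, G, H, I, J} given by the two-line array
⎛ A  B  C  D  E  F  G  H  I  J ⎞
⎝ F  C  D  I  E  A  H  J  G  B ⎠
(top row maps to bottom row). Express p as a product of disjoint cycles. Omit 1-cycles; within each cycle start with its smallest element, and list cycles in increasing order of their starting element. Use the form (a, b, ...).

Start at A and follow images: A → F → A, giving the cycle (A, F).
Continuing from each remaining unvisited element yields (A, F)(B, C, D, I, G, H, J).

(A, F)(B, C, D, I, G, H, J)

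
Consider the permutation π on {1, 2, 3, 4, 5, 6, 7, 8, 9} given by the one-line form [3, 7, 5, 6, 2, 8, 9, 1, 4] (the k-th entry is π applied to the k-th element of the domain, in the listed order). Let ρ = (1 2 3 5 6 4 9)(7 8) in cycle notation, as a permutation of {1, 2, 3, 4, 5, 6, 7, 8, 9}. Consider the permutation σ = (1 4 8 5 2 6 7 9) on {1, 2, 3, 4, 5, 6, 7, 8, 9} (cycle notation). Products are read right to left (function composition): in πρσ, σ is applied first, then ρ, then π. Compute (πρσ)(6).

1

(πρσ)(6) = π(ρ(σ(6))). σ(6) = 7, then ρ(7) = 8, then π(8) = 1, so the result is 1.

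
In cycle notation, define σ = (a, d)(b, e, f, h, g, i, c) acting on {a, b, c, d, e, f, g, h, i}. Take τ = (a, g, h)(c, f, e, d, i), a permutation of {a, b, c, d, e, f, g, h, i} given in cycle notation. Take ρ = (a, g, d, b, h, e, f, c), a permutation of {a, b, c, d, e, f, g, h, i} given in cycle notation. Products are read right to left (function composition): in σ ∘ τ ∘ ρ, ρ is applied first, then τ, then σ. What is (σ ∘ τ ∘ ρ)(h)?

Chase h: ρ(h) = e; τ(e) = d; σ(d) = a. Hence (σ ∘ τ ∘ ρ)(h) = a.

a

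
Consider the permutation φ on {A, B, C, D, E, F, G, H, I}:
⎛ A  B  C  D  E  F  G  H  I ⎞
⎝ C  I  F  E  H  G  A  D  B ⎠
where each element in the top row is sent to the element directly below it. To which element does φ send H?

The entry below H in the array is D, so φ(H) = D.

D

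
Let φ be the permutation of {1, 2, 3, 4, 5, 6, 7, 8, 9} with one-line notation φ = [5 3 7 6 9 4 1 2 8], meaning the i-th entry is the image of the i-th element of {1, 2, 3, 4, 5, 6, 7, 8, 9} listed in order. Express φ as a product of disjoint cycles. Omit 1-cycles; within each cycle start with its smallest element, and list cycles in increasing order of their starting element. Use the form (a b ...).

(1 5 9 8 2 3 7)(4 6)

Start at 1 and follow images: 1 → 5 → 9 → 8 → 2 → 3 → 7 → 1, giving the cycle (1 5 9 8 2 3 7).
Repeating from the next unused element and collecting all non-trivial cycles gives (1 5 9 8 2 3 7)(4 6).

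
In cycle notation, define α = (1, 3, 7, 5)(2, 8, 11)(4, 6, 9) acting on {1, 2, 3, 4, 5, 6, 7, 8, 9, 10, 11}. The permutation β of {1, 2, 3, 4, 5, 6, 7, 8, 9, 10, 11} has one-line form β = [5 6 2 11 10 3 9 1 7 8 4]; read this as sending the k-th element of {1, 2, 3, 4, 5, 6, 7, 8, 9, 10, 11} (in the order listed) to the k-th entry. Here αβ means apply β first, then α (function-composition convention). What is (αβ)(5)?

(αβ)(5) = α(β(5)). β(5) = 10, then α(10) = 10. So (αβ)(5) = 10.

10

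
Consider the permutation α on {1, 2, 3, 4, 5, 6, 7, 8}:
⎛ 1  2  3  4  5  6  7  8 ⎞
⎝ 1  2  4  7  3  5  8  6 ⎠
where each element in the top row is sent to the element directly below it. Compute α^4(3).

Tracing 3 → 4 → … returns to 3 after 6 steps, so 3 lies in a 6-cycle (3 4 7 8 6 5).
Advancing 4 steps from 3: 3 → 4 → 7 → 8 → 6.

6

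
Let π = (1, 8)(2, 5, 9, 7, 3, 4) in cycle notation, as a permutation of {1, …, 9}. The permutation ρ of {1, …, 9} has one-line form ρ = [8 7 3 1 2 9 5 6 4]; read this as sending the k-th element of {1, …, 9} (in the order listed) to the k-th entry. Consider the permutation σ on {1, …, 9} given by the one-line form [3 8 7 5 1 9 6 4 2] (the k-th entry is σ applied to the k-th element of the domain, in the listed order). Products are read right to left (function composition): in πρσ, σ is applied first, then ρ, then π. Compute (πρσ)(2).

6

(πρσ)(2) = π(ρ(σ(2))). σ(2) = 8, then ρ(8) = 6, then π(6) = 6, so the result is 6.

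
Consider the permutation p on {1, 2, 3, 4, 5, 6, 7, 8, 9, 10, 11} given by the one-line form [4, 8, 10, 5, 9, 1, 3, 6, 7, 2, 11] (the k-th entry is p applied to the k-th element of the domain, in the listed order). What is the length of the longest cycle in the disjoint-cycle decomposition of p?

10

Decomposing into disjoint cycles gives (1 4 5 9 7 3 10 2 8 6); the longest has length 10.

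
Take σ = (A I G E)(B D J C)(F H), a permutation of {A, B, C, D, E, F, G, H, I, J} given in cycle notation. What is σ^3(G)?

G lies in the 4-cycle (A I G E).
Advancing 3 steps from G: G → E → A → I.

I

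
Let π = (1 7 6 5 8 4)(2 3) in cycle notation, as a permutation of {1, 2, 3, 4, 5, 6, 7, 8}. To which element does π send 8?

4

8 appears in (1 7 6 5 8 4); the next entry (wrapping around) is 4.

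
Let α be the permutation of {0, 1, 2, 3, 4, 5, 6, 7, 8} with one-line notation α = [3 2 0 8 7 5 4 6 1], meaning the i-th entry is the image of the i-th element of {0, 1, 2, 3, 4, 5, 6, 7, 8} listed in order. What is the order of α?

The disjoint-cycle form of α has cycle lengths 5, 3, 1.
The order is lcm(5, 3) = 15.

15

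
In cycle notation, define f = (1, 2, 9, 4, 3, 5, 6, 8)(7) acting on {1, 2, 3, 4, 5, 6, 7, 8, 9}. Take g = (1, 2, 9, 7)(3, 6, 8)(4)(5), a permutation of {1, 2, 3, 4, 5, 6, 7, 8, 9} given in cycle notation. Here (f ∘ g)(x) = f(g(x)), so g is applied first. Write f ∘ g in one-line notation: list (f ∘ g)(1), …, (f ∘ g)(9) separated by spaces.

9 4 8 3 6 1 2 5 7

(f ∘ g)(x) = f(g(x)). Computing each image: f(g(1)) = f(2) = 9, f(g(2)) = f(9) = 4, f(g(3)) = f(6) = 8, f(g(4)) = f(4) = 3, f(g(5)) = f(5) = 6, f(g(6)) = f(8) = 1, f(g(7)) = f(1) = 2, f(g(8)) = f(3) = 5, f(g(9)) = f(7) = 7.
Hence f ∘ g = [9 4 8 3 6 1 2 5 7].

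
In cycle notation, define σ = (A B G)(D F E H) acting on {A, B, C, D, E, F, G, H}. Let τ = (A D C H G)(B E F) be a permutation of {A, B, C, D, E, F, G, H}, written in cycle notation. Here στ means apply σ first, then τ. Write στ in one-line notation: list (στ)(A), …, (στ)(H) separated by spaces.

(στ)(x) = τ(σ(x)). Computing each image: τ(σ(A)) = τ(B) = E, τ(σ(B)) = τ(G) = A, τ(σ(C)) = τ(C) = H, τ(σ(D)) = τ(F) = B, τ(σ(E)) = τ(H) = G, τ(σ(F)) = τ(E) = F, τ(σ(G)) = τ(A) = D, τ(σ(H)) = τ(D) = C.
Hence στ = [E A H B G F D C].

E A H B G F D C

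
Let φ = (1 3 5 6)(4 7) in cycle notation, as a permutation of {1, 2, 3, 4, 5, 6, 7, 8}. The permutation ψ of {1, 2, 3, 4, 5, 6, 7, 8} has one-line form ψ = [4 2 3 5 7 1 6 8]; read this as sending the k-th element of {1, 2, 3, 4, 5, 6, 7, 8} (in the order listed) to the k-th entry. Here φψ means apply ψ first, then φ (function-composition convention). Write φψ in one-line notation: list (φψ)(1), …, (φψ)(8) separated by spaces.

7 2 5 6 4 3 1 8

Chase each element through ψ then φ: 1 → 4 → 7; 2 → 2 → 2; 3 → 3 → 5; 4 → 5 → 6; 5 → 7 → 4; 6 → 1 → 3; 7 → 6 → 1; 8 → 8 → 8.
Collecting the images, φψ = [7 2 5 6 4 3 1 8].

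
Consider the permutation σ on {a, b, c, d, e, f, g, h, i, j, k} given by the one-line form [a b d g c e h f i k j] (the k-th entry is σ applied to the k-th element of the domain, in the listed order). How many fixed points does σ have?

3

The fixed points (elements with σ(x) = x) are {a, b, i}, so there are 3.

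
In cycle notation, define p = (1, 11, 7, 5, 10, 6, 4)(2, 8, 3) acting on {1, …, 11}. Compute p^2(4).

4 lies in the 7-cycle (1, 11, 7, 5, 10, 6, 4).
Stepping 2 places around the cycle: 4 → 1 → 11.

11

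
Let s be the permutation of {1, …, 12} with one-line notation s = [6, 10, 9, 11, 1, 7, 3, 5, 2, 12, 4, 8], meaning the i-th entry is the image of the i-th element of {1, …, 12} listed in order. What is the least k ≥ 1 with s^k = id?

10

The disjoint-cycle form of s has cycle lengths 10, 2.
Since disjoint cycles commute, ord(s) = lcm(10, 2) = 10.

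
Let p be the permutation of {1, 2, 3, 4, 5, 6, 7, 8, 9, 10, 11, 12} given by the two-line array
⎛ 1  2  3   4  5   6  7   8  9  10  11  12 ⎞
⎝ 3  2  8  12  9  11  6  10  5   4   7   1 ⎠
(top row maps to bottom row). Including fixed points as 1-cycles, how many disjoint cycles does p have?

The cycle decomposition is (1 3 8 10 4 12)(2)(5 9)(6 11 7), which has 4 cycles (counting 1-cycles).

4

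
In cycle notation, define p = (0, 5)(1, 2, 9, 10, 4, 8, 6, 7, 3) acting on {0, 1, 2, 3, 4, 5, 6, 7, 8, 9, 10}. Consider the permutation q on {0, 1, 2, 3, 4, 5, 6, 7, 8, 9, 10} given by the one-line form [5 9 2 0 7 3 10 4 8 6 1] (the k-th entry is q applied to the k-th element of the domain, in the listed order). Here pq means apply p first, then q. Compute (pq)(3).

First apply p: p(3) = 1, then q(1) = 9. Thus (pq)(3) = 9.

9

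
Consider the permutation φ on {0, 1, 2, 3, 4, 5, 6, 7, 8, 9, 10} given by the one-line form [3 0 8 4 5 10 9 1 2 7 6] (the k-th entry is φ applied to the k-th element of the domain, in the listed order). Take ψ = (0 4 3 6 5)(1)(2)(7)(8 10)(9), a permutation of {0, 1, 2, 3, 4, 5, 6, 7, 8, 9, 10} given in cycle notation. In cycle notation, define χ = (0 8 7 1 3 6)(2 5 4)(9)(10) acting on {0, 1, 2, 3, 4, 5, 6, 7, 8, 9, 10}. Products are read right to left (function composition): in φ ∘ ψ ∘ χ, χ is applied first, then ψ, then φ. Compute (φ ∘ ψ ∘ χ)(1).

Chase 1: χ(1) = 3; ψ(3) = 6; φ(6) = 9. Hence (φ ∘ ψ ∘ χ)(1) = 9.

9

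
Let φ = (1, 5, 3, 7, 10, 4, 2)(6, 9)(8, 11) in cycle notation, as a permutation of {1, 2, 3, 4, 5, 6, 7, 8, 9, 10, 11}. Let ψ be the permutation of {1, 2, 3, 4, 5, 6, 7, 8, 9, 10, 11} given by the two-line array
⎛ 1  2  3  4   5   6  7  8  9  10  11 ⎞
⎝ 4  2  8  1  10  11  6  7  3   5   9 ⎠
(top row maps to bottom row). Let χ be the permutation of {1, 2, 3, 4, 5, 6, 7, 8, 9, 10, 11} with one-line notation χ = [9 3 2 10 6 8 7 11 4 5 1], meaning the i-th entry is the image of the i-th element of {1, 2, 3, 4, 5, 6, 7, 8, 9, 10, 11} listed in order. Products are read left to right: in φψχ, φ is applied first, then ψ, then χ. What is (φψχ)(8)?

Apply the permutations in order: φ(8) = 11, then ψ(11) = 9, then χ(9) = 4. So (φψχ)(8) = 4.

4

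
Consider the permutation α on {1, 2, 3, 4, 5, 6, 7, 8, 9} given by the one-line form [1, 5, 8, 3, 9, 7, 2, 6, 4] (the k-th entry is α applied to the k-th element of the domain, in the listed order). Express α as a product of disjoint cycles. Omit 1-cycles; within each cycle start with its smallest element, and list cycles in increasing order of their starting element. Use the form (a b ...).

From 2: 2 → 5 → 9 → 4 → 3 → 8 → 6 → 7 → 2, closing the cycle (2 5 9 4 3 8 6 7).
Continuing from each remaining unvisited element yields (2 5 9 4 3 8 6 7).

(2 5 9 4 3 8 6 7)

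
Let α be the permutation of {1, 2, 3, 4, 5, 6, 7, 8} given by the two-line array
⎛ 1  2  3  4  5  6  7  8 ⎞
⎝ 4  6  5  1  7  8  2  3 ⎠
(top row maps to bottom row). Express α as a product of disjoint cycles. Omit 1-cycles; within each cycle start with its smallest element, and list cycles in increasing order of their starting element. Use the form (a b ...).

From 1: 1 → 4 → 1, closing the cycle (1 4).
Repeating from the next unused element and collecting all non-trivial cycles gives (1 4)(2 6 8 3 5 7).

(1 4)(2 6 8 3 5 7)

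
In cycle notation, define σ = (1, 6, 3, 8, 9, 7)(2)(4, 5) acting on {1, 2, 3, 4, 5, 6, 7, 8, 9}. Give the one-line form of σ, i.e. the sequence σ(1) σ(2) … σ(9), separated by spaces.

6 2 8 5 4 3 1 9 7

Reading each image from the cycles: 1→6, 2→2, 3→8, 4→5, 5→4, 6→3, 7→1, 8→9, 9→7.
So the one-line form is 6 2 8 5 4 3 1 9 7.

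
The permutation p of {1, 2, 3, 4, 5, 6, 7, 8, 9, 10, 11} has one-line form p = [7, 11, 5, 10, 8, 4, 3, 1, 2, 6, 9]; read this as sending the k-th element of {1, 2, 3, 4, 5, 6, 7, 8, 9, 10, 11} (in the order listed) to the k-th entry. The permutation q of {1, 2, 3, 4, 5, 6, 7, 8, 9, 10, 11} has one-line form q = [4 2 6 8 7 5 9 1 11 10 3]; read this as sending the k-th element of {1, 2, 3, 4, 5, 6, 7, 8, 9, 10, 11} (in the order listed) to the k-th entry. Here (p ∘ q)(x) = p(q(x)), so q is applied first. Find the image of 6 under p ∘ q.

8

q(6) = 5, then p(5) = 8; composing gives (p ∘ q)(6) = 8.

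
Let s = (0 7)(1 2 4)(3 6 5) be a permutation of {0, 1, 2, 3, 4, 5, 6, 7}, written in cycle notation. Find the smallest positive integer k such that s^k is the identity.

The cycle type of s is (3, 3, 2).
The order of s is the least common multiple of its cycle lengths: lcm(3, 3, 2) = 6.

6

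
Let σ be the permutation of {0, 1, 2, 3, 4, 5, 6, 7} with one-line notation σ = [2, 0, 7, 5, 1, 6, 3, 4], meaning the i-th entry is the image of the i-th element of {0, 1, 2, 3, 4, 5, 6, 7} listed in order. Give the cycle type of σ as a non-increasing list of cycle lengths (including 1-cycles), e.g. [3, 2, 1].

The disjoint cycles are (0 2 7 4 1)(3 5 6), with lengths 5, 3 in non-increasing order.

[5, 3]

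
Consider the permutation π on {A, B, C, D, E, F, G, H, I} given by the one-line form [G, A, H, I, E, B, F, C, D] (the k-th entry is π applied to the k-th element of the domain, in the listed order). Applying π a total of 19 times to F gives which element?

Tracing F → B → … returns to F after 4 steps, so F lies in a 4-cycle (A G F B).
Powers repeat with period 4 on this cycle, and 19 mod 4 = 3, so π^19(F) = π^3(F).
Advancing 3 steps from F: F → B → A → G.

G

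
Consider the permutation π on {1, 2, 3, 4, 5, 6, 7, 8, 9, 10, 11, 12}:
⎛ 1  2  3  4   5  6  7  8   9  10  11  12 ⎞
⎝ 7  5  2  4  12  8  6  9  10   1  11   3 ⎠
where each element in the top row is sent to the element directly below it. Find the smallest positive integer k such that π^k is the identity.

12

Decomposing into disjoint cycles gives cycle lengths 6, 4, 1, 1.
Since disjoint cycles commute, ord(π) = lcm(6, 4) = 12.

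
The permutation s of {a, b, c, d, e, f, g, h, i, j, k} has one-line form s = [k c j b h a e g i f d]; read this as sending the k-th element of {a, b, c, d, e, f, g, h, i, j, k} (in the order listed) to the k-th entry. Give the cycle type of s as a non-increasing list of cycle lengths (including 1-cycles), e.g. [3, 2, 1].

The disjoint cycles are (a, k, d, b, c, j, f)(e, h, g)(i), with lengths 7, 3, 1 in non-increasing order.

[7, 3, 1]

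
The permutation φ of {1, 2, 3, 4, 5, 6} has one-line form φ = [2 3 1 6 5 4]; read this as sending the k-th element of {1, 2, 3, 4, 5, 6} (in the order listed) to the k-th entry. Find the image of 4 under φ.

6

4 is element number 4 of the domain, and entry number 4 of the one-line form is 6, so φ(4) = 6.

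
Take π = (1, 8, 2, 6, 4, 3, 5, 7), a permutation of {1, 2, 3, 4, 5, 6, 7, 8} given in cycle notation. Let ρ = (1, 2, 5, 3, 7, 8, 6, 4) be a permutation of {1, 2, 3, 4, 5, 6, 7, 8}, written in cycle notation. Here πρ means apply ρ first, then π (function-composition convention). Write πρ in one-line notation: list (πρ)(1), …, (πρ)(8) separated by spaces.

6 7 1 8 5 3 2 4

For each element, apply ρ then π: 1 → 2 → 6; 2 → 5 → 7; 3 → 7 → 1; 4 → 1 → 8; 5 → 3 → 5; 6 → 4 → 3; 7 → 8 → 2; 8 → 6 → 4.
So πρ in one-line form is 6 7 1 8 5 3 2 4.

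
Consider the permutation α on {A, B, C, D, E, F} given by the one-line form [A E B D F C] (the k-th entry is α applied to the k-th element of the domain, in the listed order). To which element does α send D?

D

D is element number 4 of the domain, and entry number 4 of the one-line form is D, so α(D) = D.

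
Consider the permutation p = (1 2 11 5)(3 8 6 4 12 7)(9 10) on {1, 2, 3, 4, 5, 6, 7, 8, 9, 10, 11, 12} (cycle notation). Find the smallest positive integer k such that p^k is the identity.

12

The cycle type of p is (6, 4, 2).
The order of p is the least common multiple of its cycle lengths: lcm(6, 4, 2) = 12.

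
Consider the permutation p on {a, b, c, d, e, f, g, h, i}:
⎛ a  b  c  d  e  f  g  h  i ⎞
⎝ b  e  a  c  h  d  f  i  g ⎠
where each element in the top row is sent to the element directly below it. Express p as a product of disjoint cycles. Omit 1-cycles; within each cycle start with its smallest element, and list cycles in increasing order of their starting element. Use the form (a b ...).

(a b e h i g f d c)

From a: a → b → e → h → i → g → f → d → c → a, closing the cycle (a b e h i g f d c).
Repeating from the next unused element and collecting all non-trivial cycles gives (a b e h i g f d c).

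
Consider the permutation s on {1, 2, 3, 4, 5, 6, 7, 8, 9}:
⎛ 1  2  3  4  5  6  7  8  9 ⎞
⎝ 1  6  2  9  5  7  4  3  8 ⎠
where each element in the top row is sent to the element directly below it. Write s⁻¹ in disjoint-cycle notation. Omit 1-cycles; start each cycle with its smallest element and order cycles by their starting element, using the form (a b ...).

(2 3 8 9 4 7 6)

First write s in disjoint cycles: (2 6 7 4 9 8 3).
Reversing each cycle (and rotating so the smallest element leads) gives s⁻¹ = (2 3 8 9 4 7 6).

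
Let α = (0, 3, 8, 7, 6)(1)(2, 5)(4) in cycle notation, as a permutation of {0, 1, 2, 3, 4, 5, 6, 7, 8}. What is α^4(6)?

7

6 lies in the 5-cycle (0, 3, 8, 7, 6).
Advancing 4 steps from 6: 6 → 0 → 3 → 8 → 7.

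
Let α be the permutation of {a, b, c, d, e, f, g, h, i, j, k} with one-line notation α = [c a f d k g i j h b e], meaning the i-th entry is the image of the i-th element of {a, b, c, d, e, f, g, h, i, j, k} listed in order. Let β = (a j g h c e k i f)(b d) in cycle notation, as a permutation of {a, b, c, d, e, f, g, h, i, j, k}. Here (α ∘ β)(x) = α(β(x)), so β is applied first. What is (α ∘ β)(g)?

j

First apply β: β(g) = h, then α(h) = j. Thus (α ∘ β)(g) = j.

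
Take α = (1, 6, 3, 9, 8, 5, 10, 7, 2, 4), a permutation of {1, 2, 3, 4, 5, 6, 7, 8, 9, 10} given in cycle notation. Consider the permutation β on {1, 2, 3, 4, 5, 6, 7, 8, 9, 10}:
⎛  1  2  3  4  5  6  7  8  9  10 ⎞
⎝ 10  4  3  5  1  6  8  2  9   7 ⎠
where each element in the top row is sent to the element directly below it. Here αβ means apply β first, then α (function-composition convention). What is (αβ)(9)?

First apply β: β(9) = 9, then α(9) = 8. Thus (αβ)(9) = 8.

8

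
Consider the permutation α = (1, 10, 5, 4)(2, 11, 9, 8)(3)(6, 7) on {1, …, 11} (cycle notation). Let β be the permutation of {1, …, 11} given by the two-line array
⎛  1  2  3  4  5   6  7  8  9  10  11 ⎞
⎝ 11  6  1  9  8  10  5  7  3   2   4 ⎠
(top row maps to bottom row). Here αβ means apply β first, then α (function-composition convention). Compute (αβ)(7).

4

First apply β: β(7) = 5, then α(5) = 4. Thus (αβ)(7) = 4.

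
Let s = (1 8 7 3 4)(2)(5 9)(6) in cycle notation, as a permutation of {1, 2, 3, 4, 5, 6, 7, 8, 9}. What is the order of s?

10

The disjoint cycles have lengths 5, 2, 1, 1.
The order is lcm(5, 2) = 10.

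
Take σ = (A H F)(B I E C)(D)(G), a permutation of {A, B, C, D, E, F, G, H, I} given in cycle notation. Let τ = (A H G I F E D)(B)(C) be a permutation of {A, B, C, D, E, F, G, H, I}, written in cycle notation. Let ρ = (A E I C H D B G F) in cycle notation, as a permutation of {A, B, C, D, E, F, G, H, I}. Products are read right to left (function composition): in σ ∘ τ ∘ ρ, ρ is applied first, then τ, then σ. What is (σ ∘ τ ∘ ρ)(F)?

F

(σ ∘ τ ∘ ρ)(F) = σ(τ(ρ(F))). ρ(F) = A, then τ(A) = H, then σ(H) = F, so the result is F.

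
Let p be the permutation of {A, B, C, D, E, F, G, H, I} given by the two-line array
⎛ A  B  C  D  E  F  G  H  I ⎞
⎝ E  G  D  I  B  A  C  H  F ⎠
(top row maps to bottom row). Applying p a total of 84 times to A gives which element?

C

Tracing A → E → … returns to A after 8 steps, so A lies in an 8-cycle (A E B G C D I F).
Powers repeat with period 8 on this cycle, and 84 mod 8 = 4, so p^84(A) = p^4(A).
Advancing 4 steps from A: A → E → B → G → C.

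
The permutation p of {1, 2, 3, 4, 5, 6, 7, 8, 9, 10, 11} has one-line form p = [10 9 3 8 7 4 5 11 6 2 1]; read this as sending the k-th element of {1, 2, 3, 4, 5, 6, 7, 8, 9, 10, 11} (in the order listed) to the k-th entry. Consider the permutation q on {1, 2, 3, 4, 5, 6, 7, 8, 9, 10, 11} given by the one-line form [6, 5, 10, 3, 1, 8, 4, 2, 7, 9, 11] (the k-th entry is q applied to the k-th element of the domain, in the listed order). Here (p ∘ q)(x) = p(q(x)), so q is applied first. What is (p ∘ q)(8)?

First apply q: q(8) = 2, then p(2) = 9. Thus (p ∘ q)(8) = 9.

9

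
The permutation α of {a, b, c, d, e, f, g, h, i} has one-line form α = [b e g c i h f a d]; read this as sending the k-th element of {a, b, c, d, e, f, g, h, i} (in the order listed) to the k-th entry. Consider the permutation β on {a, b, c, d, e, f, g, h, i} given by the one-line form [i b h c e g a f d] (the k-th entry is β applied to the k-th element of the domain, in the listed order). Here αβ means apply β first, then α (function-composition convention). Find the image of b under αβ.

(αβ)(b) = α(β(b)). β(b) = b, then α(b) = e. So (αβ)(b) = e.

e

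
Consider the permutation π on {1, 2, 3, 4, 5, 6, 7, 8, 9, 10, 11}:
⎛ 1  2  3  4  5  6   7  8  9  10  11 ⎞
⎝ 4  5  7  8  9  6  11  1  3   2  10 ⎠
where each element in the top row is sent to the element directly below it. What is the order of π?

21

Decomposing into disjoint cycles gives cycle lengths 7, 3, 1.
The order of π is the least common multiple of its cycle lengths: lcm(7, 3) = 21.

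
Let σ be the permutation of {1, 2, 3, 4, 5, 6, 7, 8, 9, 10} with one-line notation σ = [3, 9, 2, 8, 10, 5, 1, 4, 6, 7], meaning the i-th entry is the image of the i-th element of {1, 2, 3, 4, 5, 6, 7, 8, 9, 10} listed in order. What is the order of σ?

Decomposing into disjoint cycles gives cycle lengths 8, 2.
Since disjoint cycles commute, ord(σ) = lcm(8, 2) = 8.

8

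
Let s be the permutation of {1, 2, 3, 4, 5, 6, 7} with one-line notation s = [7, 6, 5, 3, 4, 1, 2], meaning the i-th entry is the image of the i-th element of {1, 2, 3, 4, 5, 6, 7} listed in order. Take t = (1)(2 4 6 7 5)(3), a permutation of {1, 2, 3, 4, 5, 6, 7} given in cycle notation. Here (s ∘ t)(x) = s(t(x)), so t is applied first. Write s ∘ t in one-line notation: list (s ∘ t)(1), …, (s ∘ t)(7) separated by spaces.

7 3 5 1 6 2 4

Chase each element through t then s: 1 → 1 → 7; 2 → 4 → 3; 3 → 3 → 5; 4 → 6 → 1; 5 → 2 → 6; 6 → 7 → 2; 7 → 5 → 4.
So s ∘ t in one-line form is 7 3 5 1 6 2 4.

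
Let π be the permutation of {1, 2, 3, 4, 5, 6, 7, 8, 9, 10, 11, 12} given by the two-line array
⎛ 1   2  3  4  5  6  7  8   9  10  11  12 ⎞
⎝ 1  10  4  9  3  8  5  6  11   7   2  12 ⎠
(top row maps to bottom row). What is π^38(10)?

Tracing 10 → 7 → … returns to 10 after 8 steps, so 10 lies in an 8-cycle (2 10 7 5 3 4 9 11).
Powers repeat with period 8 on this cycle, and 38 mod 8 = 6, so π^38(10) = π^6(10).
Advancing 6 steps from 10: 10 → 7 → 5 → 3 → 4 → 9 → 11.

11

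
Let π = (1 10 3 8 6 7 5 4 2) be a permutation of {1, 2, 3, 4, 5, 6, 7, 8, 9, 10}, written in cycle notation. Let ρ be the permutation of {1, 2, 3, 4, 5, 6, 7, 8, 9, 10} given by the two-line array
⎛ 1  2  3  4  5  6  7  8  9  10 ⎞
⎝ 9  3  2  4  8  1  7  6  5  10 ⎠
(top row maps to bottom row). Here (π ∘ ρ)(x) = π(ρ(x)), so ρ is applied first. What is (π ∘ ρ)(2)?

8

First apply ρ: ρ(2) = 3, then π(3) = 8. Thus (π ∘ ρ)(2) = 8.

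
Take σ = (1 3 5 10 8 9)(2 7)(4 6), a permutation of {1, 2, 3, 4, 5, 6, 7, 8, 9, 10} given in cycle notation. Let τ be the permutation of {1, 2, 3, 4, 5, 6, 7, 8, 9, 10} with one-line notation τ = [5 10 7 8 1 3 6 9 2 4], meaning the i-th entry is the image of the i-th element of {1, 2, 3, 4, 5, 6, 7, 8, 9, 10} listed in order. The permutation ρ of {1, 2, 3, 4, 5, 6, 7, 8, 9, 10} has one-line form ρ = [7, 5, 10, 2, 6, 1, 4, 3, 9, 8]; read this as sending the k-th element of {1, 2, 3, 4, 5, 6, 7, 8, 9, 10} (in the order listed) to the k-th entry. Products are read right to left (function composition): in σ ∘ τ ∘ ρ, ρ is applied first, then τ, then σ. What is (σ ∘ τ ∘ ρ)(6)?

(σ ∘ τ ∘ ρ)(6) = σ(τ(ρ(6))). ρ(6) = 1, then τ(1) = 5, then σ(5) = 10, so the result is 10.

10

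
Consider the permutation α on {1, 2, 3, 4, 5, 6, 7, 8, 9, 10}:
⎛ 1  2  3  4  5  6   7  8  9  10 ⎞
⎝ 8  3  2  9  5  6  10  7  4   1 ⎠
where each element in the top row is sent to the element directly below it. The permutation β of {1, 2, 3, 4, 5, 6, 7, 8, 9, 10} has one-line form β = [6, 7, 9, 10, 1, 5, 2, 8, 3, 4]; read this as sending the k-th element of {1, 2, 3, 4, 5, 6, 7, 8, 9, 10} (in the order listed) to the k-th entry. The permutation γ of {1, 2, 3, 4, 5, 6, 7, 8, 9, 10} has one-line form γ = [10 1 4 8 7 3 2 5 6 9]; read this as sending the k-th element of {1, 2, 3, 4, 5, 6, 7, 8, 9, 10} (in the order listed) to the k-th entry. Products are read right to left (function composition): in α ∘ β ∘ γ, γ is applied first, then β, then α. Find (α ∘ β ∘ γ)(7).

10

(α ∘ β ∘ γ)(7) = α(β(γ(7))). γ(7) = 2, then β(2) = 7, then α(7) = 10, so the result is 10.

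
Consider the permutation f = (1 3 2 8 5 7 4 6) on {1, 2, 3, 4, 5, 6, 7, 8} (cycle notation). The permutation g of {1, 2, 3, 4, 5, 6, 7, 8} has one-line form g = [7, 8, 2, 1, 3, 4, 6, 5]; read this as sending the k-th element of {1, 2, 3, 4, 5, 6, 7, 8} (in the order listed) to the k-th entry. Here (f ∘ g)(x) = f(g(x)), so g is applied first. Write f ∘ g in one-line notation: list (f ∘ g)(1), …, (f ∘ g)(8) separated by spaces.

4 5 8 3 2 6 1 7

(f ∘ g)(x) = f(g(x)). Computing each image: f(g(1)) = f(7) = 4, f(g(2)) = f(8) = 5, f(g(3)) = f(2) = 8, f(g(4)) = f(1) = 3, f(g(5)) = f(3) = 2, f(g(6)) = f(4) = 6, f(g(7)) = f(6) = 1, f(g(8)) = f(5) = 7.
Hence f ∘ g = [4 5 8 3 2 6 1 7].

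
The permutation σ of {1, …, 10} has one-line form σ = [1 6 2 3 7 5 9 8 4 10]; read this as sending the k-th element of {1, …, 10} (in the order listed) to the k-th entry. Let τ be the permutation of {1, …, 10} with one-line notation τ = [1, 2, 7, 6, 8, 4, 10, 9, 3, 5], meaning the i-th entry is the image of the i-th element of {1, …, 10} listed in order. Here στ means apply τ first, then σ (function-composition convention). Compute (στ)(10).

τ(10) = 5, then σ(5) = 7; composing gives (στ)(10) = 7.

7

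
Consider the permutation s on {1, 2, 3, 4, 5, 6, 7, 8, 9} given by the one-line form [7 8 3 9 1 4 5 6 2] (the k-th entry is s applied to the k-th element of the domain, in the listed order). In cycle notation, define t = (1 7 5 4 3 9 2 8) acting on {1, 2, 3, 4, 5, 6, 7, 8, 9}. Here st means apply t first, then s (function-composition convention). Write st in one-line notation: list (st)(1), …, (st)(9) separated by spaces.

5 6 2 3 9 4 1 7 8

(st)(x) = s(t(x)). Computing each image: s(t(1)) = s(7) = 5, s(t(2)) = s(8) = 6, s(t(3)) = s(9) = 2, s(t(4)) = s(3) = 3, s(t(5)) = s(4) = 9, s(t(6)) = s(6) = 4, s(t(7)) = s(5) = 1, s(t(8)) = s(1) = 7, s(t(9)) = s(2) = 8.
Hence st = [5 6 2 3 9 4 1 7 8].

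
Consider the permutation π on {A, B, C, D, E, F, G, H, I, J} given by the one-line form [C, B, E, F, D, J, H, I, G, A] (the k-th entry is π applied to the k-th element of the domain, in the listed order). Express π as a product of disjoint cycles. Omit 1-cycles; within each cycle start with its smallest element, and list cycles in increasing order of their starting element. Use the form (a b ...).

Iterating π from A gives A → C → E → D → F → J → A; that is the 6-cycle (A C E D F J).
Continuing from each remaining unvisited element yields (A C E D F J)(G H I).

(A C E D F J)(G H I)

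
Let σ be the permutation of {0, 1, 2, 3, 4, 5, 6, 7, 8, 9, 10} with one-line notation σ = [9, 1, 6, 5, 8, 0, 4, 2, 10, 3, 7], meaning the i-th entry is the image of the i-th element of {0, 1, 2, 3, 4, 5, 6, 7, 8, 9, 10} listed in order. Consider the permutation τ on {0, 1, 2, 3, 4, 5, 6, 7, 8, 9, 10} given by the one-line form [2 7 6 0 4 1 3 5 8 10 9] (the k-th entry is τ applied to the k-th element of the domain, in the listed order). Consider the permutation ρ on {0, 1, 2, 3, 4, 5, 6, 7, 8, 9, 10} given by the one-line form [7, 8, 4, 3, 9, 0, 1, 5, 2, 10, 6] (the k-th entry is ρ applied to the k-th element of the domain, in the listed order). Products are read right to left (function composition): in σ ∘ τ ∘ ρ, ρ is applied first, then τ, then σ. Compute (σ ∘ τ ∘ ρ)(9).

3

Apply the permutations in order: ρ(9) = 10, then τ(10) = 9, then σ(9) = 3. So (σ ∘ τ ∘ ρ)(9) = 3.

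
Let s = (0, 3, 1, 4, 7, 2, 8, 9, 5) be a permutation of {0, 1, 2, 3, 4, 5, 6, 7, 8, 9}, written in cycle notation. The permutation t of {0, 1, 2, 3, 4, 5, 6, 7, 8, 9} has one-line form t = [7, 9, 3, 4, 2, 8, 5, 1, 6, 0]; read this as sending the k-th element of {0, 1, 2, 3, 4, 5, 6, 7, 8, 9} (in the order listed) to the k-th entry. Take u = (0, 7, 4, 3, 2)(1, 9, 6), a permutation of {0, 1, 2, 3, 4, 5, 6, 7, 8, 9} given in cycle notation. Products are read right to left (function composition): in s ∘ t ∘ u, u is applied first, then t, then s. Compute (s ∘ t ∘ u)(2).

Apply the permutations in order: u(2) = 0, then t(0) = 7, then s(7) = 2. So (s ∘ t ∘ u)(2) = 2.

2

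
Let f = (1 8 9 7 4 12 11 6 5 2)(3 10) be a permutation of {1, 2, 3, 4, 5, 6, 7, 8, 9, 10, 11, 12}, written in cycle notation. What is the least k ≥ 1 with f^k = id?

10

The cycle type of f is (10, 2).
Since disjoint cycles commute, ord(f) = lcm(10, 2) = 10.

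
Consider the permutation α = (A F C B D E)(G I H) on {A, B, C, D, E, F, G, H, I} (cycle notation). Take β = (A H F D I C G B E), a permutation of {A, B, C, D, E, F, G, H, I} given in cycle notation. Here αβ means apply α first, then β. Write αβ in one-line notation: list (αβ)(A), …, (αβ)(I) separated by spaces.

Chase each element through α then β: A → F → D; B → D → I; C → B → E; D → E → A; E → A → H; F → C → G; G → I → C; H → G → B; I → H → F.
Collecting the images, αβ = [D I E A H G C B F].

D I E A H G C B F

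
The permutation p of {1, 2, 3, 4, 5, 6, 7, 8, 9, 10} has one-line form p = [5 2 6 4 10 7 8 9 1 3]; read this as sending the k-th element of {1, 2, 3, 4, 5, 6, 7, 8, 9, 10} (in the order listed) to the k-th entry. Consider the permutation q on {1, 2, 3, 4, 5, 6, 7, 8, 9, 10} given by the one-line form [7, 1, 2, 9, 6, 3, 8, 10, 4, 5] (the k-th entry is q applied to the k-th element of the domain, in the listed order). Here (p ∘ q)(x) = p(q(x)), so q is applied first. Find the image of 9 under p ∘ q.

(p ∘ q)(9) = p(q(9)). q(9) = 4, then p(4) = 4. So (p ∘ q)(9) = 4.

4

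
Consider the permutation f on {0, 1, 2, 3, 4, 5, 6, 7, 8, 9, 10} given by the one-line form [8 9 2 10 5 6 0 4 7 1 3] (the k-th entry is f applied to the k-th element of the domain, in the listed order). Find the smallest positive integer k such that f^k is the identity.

The disjoint-cycle form of f has cycle lengths 6, 2, 2, 1.
The order is lcm(6, 2, 2) = 6.

6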